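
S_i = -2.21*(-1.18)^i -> [-2.21, 2.61, -3.08, 3.63, -4.28]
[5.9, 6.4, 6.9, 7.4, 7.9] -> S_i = 5.90 + 0.50*i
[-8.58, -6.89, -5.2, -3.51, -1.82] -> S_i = -8.58 + 1.69*i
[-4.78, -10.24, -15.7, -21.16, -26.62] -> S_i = -4.78 + -5.46*i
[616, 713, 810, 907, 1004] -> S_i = 616 + 97*i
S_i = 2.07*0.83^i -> [2.07, 1.72, 1.43, 1.18, 0.98]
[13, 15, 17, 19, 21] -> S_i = 13 + 2*i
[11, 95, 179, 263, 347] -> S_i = 11 + 84*i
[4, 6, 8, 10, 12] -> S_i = 4 + 2*i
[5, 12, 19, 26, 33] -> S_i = 5 + 7*i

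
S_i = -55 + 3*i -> [-55, -52, -49, -46, -43]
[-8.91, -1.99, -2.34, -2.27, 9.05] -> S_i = Random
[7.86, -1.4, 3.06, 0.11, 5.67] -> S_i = Random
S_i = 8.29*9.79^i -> [8.29, 81.16, 794.55, 7778.62, 76152.7]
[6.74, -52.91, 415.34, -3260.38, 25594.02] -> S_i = 6.74*(-7.85)^i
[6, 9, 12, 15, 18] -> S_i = 6 + 3*i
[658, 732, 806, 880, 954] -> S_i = 658 + 74*i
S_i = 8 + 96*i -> [8, 104, 200, 296, 392]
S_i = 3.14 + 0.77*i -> [3.14, 3.91, 4.68, 5.45, 6.22]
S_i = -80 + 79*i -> [-80, -1, 78, 157, 236]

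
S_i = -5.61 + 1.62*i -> [-5.61, -3.99, -2.37, -0.75, 0.87]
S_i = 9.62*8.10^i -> [9.62, 77.92, 631.17, 5112.46, 41410.95]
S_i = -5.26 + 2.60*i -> [-5.26, -2.66, -0.06, 2.54, 5.14]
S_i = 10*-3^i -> [10, -30, 90, -270, 810]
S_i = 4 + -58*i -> [4, -54, -112, -170, -228]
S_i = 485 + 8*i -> [485, 493, 501, 509, 517]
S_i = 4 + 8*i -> [4, 12, 20, 28, 36]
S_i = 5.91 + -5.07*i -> [5.91, 0.84, -4.23, -9.3, -14.37]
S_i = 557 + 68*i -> [557, 625, 693, 761, 829]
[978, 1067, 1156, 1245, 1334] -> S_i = 978 + 89*i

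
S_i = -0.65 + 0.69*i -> [-0.65, 0.04, 0.73, 1.42, 2.11]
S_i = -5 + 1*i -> [-5, -4, -3, -2, -1]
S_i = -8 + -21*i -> [-8, -29, -50, -71, -92]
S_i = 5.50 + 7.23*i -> [5.5, 12.73, 19.96, 27.19, 34.42]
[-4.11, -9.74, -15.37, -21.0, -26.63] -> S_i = -4.11 + -5.63*i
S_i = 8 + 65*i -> [8, 73, 138, 203, 268]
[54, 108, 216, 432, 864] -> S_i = 54*2^i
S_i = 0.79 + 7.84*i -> [0.79, 8.63, 16.47, 24.31, 32.15]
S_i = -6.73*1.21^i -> [-6.73, -8.14, -9.85, -11.92, -14.43]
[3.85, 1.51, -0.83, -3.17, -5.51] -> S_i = 3.85 + -2.34*i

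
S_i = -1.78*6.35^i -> [-1.78, -11.3, -71.77, -455.77, -2894.11]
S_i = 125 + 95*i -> [125, 220, 315, 410, 505]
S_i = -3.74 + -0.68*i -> [-3.74, -4.42, -5.1, -5.78, -6.46]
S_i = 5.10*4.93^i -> [5.1, 25.14, 123.95, 611.1, 3012.71]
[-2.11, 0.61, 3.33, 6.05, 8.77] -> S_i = -2.11 + 2.72*i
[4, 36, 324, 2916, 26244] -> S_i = 4*9^i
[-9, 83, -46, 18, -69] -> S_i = Random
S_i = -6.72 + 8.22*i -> [-6.72, 1.5, 9.72, 17.94, 26.16]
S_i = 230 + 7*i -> [230, 237, 244, 251, 258]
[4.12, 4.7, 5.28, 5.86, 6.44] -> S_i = 4.12 + 0.58*i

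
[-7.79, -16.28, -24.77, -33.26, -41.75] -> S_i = -7.79 + -8.49*i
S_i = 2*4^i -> [2, 8, 32, 128, 512]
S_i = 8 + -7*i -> [8, 1, -6, -13, -20]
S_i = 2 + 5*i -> [2, 7, 12, 17, 22]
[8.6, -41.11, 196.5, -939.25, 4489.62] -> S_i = 8.60*(-4.78)^i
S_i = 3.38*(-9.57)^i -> [3.38, -32.35, 309.56, -2962.46, 28350.74]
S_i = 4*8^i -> [4, 32, 256, 2048, 16384]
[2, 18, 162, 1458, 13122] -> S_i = 2*9^i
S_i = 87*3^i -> [87, 261, 783, 2349, 7047]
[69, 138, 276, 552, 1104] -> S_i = 69*2^i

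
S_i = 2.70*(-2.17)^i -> [2.7, -5.86, 12.71, -27.59, 59.87]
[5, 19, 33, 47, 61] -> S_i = 5 + 14*i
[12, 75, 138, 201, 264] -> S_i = 12 + 63*i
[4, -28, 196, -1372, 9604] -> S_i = 4*-7^i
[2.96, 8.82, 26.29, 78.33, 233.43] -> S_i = 2.96*2.98^i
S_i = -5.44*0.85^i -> [-5.44, -4.62, -3.93, -3.34, -2.84]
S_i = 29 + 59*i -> [29, 88, 147, 206, 265]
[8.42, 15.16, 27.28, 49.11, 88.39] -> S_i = 8.42*1.80^i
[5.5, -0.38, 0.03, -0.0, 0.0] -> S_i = 5.50*(-0.07)^i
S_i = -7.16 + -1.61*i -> [-7.16, -8.77, -10.38, -11.99, -13.6]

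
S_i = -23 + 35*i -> [-23, 12, 47, 82, 117]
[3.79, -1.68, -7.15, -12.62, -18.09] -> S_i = 3.79 + -5.47*i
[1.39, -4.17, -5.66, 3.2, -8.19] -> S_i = Random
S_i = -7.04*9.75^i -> [-7.04, -68.64, -669.24, -6525.09, -63619.63]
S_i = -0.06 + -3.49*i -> [-0.06, -3.55, -7.04, -10.53, -14.02]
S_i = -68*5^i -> [-68, -340, -1700, -8500, -42500]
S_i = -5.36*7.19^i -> [-5.36, -38.54, -277.09, -1992.28, -14324.53]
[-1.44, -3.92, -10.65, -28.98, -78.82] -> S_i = -1.44*2.72^i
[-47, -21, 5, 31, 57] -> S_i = -47 + 26*i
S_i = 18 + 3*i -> [18, 21, 24, 27, 30]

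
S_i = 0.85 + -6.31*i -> [0.85, -5.46, -11.77, -18.08, -24.39]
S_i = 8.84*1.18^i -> [8.84, 10.43, 12.31, 14.52, 17.14]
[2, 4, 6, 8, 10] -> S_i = 2 + 2*i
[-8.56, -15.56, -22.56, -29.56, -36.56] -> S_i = -8.56 + -7.00*i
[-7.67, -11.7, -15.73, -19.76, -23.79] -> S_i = -7.67 + -4.03*i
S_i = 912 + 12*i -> [912, 924, 936, 948, 960]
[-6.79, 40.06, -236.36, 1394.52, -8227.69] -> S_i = -6.79*(-5.90)^i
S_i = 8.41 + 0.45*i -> [8.41, 8.86, 9.31, 9.76, 10.21]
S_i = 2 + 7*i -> [2, 9, 16, 23, 30]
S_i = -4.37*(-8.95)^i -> [-4.37, 39.11, -350.05, 3132.93, -28039.71]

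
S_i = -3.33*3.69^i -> [-3.33, -12.29, -45.34, -167.31, -617.38]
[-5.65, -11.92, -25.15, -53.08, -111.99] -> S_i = -5.65*2.11^i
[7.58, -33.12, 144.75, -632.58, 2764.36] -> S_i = 7.58*(-4.37)^i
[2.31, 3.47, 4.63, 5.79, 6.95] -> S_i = 2.31 + 1.16*i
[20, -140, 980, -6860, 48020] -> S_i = 20*-7^i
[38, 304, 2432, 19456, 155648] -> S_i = 38*8^i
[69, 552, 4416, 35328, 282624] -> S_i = 69*8^i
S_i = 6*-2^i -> [6, -12, 24, -48, 96]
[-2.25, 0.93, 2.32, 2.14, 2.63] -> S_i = Random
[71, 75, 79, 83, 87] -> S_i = 71 + 4*i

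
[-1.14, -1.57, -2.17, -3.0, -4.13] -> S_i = -1.14*1.38^i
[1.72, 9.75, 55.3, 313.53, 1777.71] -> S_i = 1.72*5.67^i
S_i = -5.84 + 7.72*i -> [-5.84, 1.88, 9.6, 17.32, 25.04]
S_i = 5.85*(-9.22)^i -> [5.85, -53.94, 497.3, -4585.1, 42274.6]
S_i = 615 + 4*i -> [615, 619, 623, 627, 631]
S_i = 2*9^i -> [2, 18, 162, 1458, 13122]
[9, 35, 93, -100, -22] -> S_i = Random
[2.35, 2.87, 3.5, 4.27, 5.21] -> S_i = 2.35*1.22^i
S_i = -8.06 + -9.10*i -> [-8.06, -17.16, -26.26, -35.36, -44.46]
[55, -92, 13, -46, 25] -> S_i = Random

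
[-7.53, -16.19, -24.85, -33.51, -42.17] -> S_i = -7.53 + -8.66*i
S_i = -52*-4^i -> [-52, 208, -832, 3328, -13312]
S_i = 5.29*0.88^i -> [5.29, 4.66, 4.1, 3.6, 3.17]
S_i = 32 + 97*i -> [32, 129, 226, 323, 420]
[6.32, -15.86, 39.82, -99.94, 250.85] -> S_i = 6.32*(-2.51)^i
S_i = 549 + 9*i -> [549, 558, 567, 576, 585]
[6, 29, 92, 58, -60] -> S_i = Random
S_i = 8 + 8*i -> [8, 16, 24, 32, 40]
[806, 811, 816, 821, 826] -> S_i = 806 + 5*i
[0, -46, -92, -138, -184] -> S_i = 0 + -46*i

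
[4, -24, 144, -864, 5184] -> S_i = 4*-6^i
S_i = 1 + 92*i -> [1, 93, 185, 277, 369]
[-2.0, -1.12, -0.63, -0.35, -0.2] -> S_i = -2.00*0.56^i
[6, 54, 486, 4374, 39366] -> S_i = 6*9^i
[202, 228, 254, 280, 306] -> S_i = 202 + 26*i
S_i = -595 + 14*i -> [-595, -581, -567, -553, -539]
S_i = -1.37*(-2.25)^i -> [-1.37, 3.08, -6.94, 15.61, -35.11]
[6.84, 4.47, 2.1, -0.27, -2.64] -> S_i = 6.84 + -2.37*i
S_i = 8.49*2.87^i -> [8.49, 24.37, 69.93, 200.7, 576.02]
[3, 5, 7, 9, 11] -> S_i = 3 + 2*i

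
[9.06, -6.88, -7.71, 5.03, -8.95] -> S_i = Random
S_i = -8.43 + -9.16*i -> [-8.43, -17.59, -26.75, -35.91, -45.07]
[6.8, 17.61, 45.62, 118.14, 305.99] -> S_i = 6.80*2.59^i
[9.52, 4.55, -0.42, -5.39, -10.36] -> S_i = 9.52 + -4.97*i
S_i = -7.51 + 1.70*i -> [-7.51, -5.81, -4.11, -2.41, -0.71]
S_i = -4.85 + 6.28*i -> [-4.85, 1.43, 7.71, 13.99, 20.27]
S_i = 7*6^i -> [7, 42, 252, 1512, 9072]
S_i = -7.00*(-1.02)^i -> [-7.0, 7.14, -7.28, 7.43, -7.58]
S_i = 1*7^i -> [1, 7, 49, 343, 2401]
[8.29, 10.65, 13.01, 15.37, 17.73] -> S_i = 8.29 + 2.36*i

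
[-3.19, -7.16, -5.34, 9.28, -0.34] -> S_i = Random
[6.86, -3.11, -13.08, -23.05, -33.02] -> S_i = 6.86 + -9.97*i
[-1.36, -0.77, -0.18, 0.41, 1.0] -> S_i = -1.36 + 0.59*i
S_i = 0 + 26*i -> [0, 26, 52, 78, 104]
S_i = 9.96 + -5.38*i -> [9.96, 4.58, -0.8, -6.18, -11.56]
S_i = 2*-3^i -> [2, -6, 18, -54, 162]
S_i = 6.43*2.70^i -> [6.43, 17.36, 46.87, 126.56, 341.72]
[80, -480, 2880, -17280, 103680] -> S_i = 80*-6^i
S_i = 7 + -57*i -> [7, -50, -107, -164, -221]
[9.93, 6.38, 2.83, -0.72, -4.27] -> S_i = 9.93 + -3.55*i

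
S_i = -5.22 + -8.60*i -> [-5.22, -13.82, -22.42, -31.02, -39.62]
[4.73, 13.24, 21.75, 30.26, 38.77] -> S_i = 4.73 + 8.51*i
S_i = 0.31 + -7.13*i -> [0.31, -6.82, -13.95, -21.08, -28.21]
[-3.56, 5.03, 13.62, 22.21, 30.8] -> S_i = -3.56 + 8.59*i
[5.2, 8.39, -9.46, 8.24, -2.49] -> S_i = Random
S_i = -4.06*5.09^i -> [-4.06, -20.67, -105.19, -535.4, -2725.19]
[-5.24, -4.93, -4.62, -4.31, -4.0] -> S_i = -5.24 + 0.31*i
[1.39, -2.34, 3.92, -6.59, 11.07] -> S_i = 1.39*(-1.68)^i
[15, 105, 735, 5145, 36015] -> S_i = 15*7^i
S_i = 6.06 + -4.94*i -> [6.06, 1.12, -3.82, -8.76, -13.7]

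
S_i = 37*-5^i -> [37, -185, 925, -4625, 23125]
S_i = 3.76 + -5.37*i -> [3.76, -1.61, -6.98, -12.35, -17.72]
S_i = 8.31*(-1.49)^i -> [8.31, -12.38, 18.45, -27.49, 40.96]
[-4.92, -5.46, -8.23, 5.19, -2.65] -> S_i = Random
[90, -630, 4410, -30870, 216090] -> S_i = 90*-7^i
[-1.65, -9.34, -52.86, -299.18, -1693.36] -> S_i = -1.65*5.66^i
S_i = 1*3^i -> [1, 3, 9, 27, 81]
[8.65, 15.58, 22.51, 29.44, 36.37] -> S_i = 8.65 + 6.93*i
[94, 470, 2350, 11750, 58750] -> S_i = 94*5^i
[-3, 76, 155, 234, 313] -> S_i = -3 + 79*i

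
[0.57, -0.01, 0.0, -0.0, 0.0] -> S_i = 0.57*(-0.01)^i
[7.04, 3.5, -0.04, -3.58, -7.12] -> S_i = 7.04 + -3.54*i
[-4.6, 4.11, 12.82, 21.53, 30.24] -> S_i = -4.60 + 8.71*i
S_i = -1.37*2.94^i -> [-1.37, -4.03, -11.84, -34.81, -102.36]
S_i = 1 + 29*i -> [1, 30, 59, 88, 117]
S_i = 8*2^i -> [8, 16, 32, 64, 128]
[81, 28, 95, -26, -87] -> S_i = Random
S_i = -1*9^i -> [-1, -9, -81, -729, -6561]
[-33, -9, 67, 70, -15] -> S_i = Random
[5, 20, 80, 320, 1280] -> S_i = 5*4^i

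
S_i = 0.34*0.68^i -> [0.34, 0.23, 0.16, 0.11, 0.07]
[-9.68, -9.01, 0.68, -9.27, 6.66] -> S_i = Random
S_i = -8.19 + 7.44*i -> [-8.19, -0.75, 6.69, 14.13, 21.57]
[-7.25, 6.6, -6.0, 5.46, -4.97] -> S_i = -7.25*(-0.91)^i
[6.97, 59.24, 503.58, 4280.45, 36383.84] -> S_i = 6.97*8.50^i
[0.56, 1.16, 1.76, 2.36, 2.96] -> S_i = 0.56 + 0.60*i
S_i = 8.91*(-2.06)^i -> [8.91, -18.35, 37.81, -77.89, 160.45]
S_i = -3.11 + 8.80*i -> [-3.11, 5.69, 14.49, 23.29, 32.09]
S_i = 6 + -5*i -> [6, 1, -4, -9, -14]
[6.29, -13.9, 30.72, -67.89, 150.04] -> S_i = 6.29*(-2.21)^i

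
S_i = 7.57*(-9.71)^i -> [7.57, -73.5, 713.73, -6930.32, 67293.45]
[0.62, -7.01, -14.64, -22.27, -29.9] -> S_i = 0.62 + -7.63*i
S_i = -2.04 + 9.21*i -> [-2.04, 7.17, 16.38, 25.59, 34.8]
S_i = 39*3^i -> [39, 117, 351, 1053, 3159]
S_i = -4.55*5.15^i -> [-4.55, -23.43, -120.68, -621.49, -3200.67]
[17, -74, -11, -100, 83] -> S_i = Random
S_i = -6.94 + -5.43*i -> [-6.94, -12.37, -17.8, -23.23, -28.66]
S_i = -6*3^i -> [-6, -18, -54, -162, -486]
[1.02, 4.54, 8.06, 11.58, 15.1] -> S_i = 1.02 + 3.52*i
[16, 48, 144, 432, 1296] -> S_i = 16*3^i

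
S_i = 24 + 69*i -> [24, 93, 162, 231, 300]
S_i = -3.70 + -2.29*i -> [-3.7, -5.99, -8.28, -10.57, -12.86]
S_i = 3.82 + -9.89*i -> [3.82, -6.07, -15.96, -25.85, -35.74]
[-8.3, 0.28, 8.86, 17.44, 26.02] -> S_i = -8.30 + 8.58*i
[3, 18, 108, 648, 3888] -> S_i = 3*6^i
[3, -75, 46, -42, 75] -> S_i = Random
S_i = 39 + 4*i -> [39, 43, 47, 51, 55]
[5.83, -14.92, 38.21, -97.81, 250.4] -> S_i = 5.83*(-2.56)^i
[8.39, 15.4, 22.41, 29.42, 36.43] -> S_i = 8.39 + 7.01*i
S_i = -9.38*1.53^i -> [-9.38, -14.35, -21.96, -33.6, -51.4]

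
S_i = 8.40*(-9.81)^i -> [8.4, -82.4, 808.38, -7930.24, 77795.65]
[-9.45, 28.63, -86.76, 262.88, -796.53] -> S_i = -9.45*(-3.03)^i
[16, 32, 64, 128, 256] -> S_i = 16*2^i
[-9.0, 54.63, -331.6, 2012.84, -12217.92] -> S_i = -9.00*(-6.07)^i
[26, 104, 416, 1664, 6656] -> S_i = 26*4^i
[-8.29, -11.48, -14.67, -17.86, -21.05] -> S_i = -8.29 + -3.19*i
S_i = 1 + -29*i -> [1, -28, -57, -86, -115]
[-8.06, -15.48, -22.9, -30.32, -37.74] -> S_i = -8.06 + -7.42*i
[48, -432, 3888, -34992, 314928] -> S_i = 48*-9^i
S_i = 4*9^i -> [4, 36, 324, 2916, 26244]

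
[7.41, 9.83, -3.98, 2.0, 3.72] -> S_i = Random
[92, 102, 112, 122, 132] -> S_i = 92 + 10*i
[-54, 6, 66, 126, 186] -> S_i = -54 + 60*i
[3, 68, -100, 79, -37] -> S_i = Random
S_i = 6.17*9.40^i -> [6.17, 58.0, 545.18, 5124.7, 48172.21]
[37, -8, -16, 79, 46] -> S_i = Random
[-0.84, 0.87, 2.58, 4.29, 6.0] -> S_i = -0.84 + 1.71*i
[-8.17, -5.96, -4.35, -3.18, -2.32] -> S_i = -8.17*0.73^i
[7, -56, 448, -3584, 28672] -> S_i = 7*-8^i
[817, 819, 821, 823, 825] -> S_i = 817 + 2*i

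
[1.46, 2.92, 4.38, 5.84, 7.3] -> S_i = 1.46 + 1.46*i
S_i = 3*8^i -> [3, 24, 192, 1536, 12288]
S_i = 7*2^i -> [7, 14, 28, 56, 112]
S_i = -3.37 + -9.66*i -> [-3.37, -13.03, -22.69, -32.35, -42.01]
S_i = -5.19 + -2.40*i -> [-5.19, -7.59, -9.99, -12.39, -14.79]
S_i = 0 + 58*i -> [0, 58, 116, 174, 232]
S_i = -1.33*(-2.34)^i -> [-1.33, 3.11, -7.28, 17.04, -39.88]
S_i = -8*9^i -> [-8, -72, -648, -5832, -52488]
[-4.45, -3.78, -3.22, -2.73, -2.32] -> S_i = -4.45*0.85^i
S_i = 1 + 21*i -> [1, 22, 43, 64, 85]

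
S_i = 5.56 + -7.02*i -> [5.56, -1.46, -8.48, -15.5, -22.52]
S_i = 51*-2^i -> [51, -102, 204, -408, 816]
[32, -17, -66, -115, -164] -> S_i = 32 + -49*i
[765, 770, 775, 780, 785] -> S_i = 765 + 5*i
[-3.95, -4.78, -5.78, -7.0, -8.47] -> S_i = -3.95*1.21^i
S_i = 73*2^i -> [73, 146, 292, 584, 1168]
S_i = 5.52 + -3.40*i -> [5.52, 2.12, -1.28, -4.68, -8.08]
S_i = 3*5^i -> [3, 15, 75, 375, 1875]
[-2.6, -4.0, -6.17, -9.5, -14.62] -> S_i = -2.60*1.54^i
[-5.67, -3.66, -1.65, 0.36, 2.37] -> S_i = -5.67 + 2.01*i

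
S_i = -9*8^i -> [-9, -72, -576, -4608, -36864]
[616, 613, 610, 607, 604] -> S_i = 616 + -3*i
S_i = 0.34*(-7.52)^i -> [0.34, -2.56, 19.23, -144.59, 1087.3]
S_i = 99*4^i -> [99, 396, 1584, 6336, 25344]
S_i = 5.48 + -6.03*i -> [5.48, -0.55, -6.58, -12.61, -18.64]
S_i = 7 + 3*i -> [7, 10, 13, 16, 19]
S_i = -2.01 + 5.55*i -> [-2.01, 3.54, 9.09, 14.64, 20.19]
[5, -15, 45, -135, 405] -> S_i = 5*-3^i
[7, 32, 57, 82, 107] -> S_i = 7 + 25*i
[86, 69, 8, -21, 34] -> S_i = Random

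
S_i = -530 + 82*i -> [-530, -448, -366, -284, -202]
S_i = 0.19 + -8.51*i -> [0.19, -8.32, -16.83, -25.34, -33.85]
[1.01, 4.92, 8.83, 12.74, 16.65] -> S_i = 1.01 + 3.91*i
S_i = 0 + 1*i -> [0, 1, 2, 3, 4]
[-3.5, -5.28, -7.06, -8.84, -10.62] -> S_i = -3.50 + -1.78*i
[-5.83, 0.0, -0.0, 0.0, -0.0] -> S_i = -5.83*-0.00^i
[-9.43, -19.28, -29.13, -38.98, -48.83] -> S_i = -9.43 + -9.85*i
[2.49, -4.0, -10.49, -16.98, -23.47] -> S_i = 2.49 + -6.49*i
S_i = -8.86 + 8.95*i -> [-8.86, 0.09, 9.04, 17.99, 26.94]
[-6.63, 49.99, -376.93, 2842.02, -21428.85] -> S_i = -6.63*(-7.54)^i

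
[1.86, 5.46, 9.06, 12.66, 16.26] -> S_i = 1.86 + 3.60*i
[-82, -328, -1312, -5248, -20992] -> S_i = -82*4^i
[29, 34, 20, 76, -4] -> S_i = Random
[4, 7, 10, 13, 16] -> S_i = 4 + 3*i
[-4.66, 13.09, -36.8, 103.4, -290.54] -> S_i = -4.66*(-2.81)^i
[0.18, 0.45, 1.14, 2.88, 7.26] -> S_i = 0.18*2.52^i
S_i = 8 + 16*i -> [8, 24, 40, 56, 72]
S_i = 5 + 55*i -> [5, 60, 115, 170, 225]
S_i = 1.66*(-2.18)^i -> [1.66, -3.62, 7.89, -17.2, 37.49]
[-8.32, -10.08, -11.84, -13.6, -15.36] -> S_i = -8.32 + -1.76*i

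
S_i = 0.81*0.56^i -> [0.81, 0.45, 0.25, 0.14, 0.08]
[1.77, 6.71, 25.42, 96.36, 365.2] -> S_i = 1.77*3.79^i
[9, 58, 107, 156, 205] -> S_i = 9 + 49*i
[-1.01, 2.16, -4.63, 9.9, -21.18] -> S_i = -1.01*(-2.14)^i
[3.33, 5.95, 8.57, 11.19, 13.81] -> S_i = 3.33 + 2.62*i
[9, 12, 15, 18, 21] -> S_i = 9 + 3*i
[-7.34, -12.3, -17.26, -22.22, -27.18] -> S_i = -7.34 + -4.96*i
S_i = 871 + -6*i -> [871, 865, 859, 853, 847]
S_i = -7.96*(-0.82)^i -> [-7.96, 6.53, -5.35, 4.39, -3.6]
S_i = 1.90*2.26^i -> [1.9, 4.29, 9.7, 21.93, 49.57]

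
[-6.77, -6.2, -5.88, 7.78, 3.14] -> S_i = Random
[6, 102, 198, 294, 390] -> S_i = 6 + 96*i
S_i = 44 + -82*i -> [44, -38, -120, -202, -284]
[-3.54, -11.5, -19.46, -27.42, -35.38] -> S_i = -3.54 + -7.96*i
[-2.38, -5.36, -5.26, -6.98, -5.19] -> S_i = Random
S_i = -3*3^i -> [-3, -9, -27, -81, -243]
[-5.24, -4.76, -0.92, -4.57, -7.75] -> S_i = Random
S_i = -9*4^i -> [-9, -36, -144, -576, -2304]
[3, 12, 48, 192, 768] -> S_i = 3*4^i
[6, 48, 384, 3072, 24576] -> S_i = 6*8^i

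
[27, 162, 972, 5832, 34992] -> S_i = 27*6^i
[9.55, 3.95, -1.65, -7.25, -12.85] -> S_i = 9.55 + -5.60*i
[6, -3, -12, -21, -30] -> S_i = 6 + -9*i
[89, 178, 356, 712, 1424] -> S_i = 89*2^i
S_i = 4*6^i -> [4, 24, 144, 864, 5184]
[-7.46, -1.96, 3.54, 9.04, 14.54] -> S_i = -7.46 + 5.50*i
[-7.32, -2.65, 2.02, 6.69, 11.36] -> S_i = -7.32 + 4.67*i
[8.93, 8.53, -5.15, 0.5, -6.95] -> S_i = Random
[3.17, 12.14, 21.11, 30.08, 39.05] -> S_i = 3.17 + 8.97*i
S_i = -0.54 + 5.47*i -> [-0.54, 4.93, 10.4, 15.87, 21.34]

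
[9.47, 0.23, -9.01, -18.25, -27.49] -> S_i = 9.47 + -9.24*i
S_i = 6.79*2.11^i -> [6.79, 14.33, 30.23, 63.78, 134.59]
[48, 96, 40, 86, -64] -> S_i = Random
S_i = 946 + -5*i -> [946, 941, 936, 931, 926]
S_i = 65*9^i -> [65, 585, 5265, 47385, 426465]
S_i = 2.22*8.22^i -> [2.22, 18.25, 150.0, 1233.02, 10135.38]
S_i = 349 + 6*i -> [349, 355, 361, 367, 373]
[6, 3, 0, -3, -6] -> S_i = 6 + -3*i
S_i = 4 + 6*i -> [4, 10, 16, 22, 28]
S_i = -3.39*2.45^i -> [-3.39, -8.31, -20.35, -49.85, -122.14]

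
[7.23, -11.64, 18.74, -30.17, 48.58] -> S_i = 7.23*(-1.61)^i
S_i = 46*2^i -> [46, 92, 184, 368, 736]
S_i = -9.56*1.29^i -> [-9.56, -12.33, -15.91, -20.52, -26.47]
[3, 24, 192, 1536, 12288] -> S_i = 3*8^i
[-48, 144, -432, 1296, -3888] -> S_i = -48*-3^i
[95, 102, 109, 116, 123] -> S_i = 95 + 7*i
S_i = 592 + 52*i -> [592, 644, 696, 748, 800]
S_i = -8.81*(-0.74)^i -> [-8.81, 6.52, -4.82, 3.57, -2.64]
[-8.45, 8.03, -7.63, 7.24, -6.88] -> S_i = -8.45*(-0.95)^i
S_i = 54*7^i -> [54, 378, 2646, 18522, 129654]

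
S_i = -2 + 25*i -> [-2, 23, 48, 73, 98]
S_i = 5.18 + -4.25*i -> [5.18, 0.93, -3.32, -7.57, -11.82]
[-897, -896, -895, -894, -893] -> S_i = -897 + 1*i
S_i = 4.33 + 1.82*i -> [4.33, 6.15, 7.97, 9.79, 11.61]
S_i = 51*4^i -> [51, 204, 816, 3264, 13056]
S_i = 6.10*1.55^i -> [6.1, 9.46, 14.66, 22.72, 35.21]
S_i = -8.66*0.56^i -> [-8.66, -4.85, -2.72, -1.52, -0.85]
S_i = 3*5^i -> [3, 15, 75, 375, 1875]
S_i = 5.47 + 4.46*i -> [5.47, 9.93, 14.39, 18.85, 23.31]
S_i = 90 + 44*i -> [90, 134, 178, 222, 266]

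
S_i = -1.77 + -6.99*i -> [-1.77, -8.76, -15.75, -22.74, -29.73]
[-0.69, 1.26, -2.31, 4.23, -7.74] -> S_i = -0.69*(-1.83)^i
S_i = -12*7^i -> [-12, -84, -588, -4116, -28812]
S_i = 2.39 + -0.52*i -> [2.39, 1.87, 1.35, 0.83, 0.31]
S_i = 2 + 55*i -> [2, 57, 112, 167, 222]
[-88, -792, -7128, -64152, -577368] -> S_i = -88*9^i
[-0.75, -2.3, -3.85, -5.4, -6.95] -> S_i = -0.75 + -1.55*i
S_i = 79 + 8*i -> [79, 87, 95, 103, 111]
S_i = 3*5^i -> [3, 15, 75, 375, 1875]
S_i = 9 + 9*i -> [9, 18, 27, 36, 45]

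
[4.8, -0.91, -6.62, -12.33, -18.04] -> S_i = 4.80 + -5.71*i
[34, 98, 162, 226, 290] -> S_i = 34 + 64*i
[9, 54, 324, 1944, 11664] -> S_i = 9*6^i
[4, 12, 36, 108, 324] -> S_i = 4*3^i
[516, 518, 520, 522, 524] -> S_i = 516 + 2*i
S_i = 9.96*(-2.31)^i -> [9.96, -23.01, 53.15, -122.77, 283.6]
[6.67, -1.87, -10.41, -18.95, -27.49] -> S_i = 6.67 + -8.54*i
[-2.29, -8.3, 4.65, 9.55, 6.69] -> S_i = Random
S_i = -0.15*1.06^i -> [-0.15, -0.16, -0.17, -0.18, -0.19]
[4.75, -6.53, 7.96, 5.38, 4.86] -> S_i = Random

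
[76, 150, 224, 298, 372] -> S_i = 76 + 74*i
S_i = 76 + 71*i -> [76, 147, 218, 289, 360]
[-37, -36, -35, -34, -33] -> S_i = -37 + 1*i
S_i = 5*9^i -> [5, 45, 405, 3645, 32805]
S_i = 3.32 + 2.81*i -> [3.32, 6.13, 8.94, 11.75, 14.56]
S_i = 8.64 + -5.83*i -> [8.64, 2.81, -3.02, -8.85, -14.68]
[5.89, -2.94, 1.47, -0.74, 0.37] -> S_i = 5.89*(-0.50)^i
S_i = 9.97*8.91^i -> [9.97, 88.83, 791.5, 7052.26, 62835.63]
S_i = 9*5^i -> [9, 45, 225, 1125, 5625]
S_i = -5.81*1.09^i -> [-5.81, -6.33, -6.9, -7.52, -8.2]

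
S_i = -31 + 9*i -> [-31, -22, -13, -4, 5]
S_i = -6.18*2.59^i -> [-6.18, -16.01, -41.46, -107.37, -278.09]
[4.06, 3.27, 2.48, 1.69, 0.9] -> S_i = 4.06 + -0.79*i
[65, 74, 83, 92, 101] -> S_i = 65 + 9*i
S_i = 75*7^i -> [75, 525, 3675, 25725, 180075]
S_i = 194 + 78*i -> [194, 272, 350, 428, 506]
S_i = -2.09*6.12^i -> [-2.09, -12.79, -78.28, -479.07, -2931.92]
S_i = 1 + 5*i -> [1, 6, 11, 16, 21]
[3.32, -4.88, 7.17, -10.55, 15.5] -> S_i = 3.32*(-1.47)^i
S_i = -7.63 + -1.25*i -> [-7.63, -8.88, -10.13, -11.38, -12.63]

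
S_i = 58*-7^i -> [58, -406, 2842, -19894, 139258]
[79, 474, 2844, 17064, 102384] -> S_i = 79*6^i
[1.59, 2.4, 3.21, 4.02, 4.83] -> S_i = 1.59 + 0.81*i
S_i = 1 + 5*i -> [1, 6, 11, 16, 21]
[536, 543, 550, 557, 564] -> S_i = 536 + 7*i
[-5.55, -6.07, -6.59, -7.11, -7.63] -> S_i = -5.55 + -0.52*i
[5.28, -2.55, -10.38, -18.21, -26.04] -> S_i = 5.28 + -7.83*i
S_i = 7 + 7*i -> [7, 14, 21, 28, 35]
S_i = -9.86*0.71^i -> [-9.86, -7.0, -4.97, -3.53, -2.51]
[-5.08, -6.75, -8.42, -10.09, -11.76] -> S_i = -5.08 + -1.67*i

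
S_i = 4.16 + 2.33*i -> [4.16, 6.49, 8.82, 11.15, 13.48]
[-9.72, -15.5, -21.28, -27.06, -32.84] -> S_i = -9.72 + -5.78*i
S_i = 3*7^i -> [3, 21, 147, 1029, 7203]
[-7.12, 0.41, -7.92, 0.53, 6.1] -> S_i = Random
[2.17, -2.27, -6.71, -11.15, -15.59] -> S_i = 2.17 + -4.44*i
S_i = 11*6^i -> [11, 66, 396, 2376, 14256]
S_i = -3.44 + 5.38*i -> [-3.44, 1.94, 7.32, 12.7, 18.08]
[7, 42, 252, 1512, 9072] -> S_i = 7*6^i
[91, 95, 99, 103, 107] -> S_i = 91 + 4*i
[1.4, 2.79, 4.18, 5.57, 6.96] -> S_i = 1.40 + 1.39*i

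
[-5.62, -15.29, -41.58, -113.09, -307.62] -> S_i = -5.62*2.72^i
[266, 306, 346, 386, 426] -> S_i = 266 + 40*i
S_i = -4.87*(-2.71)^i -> [-4.87, 13.2, -35.77, 96.93, -262.67]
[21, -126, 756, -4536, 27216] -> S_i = 21*-6^i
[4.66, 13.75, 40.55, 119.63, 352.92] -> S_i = 4.66*2.95^i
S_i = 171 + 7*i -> [171, 178, 185, 192, 199]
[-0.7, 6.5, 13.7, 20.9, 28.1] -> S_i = -0.70 + 7.20*i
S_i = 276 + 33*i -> [276, 309, 342, 375, 408]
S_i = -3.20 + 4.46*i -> [-3.2, 1.26, 5.72, 10.18, 14.64]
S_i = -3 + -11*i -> [-3, -14, -25, -36, -47]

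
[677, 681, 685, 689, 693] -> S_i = 677 + 4*i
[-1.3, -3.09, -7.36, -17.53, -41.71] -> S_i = -1.30*2.38^i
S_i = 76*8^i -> [76, 608, 4864, 38912, 311296]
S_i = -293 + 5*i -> [-293, -288, -283, -278, -273]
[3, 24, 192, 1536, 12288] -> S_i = 3*8^i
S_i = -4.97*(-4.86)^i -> [-4.97, 24.15, -117.39, 570.51, -2772.69]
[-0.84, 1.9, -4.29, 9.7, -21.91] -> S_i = -0.84*(-2.26)^i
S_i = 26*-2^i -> [26, -52, 104, -208, 416]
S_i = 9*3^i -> [9, 27, 81, 243, 729]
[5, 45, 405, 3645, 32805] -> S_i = 5*9^i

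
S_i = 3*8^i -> [3, 24, 192, 1536, 12288]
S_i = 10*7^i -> [10, 70, 490, 3430, 24010]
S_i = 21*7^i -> [21, 147, 1029, 7203, 50421]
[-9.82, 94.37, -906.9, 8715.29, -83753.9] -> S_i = -9.82*(-9.61)^i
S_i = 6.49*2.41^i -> [6.49, 15.64, 37.69, 90.84, 218.93]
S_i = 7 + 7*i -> [7, 14, 21, 28, 35]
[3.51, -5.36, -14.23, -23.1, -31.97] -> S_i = 3.51 + -8.87*i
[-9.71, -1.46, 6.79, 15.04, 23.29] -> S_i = -9.71 + 8.25*i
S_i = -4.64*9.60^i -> [-4.64, -44.54, -427.62, -4105.18, -39409.68]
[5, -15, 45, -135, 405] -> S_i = 5*-3^i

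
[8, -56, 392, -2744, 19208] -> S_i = 8*-7^i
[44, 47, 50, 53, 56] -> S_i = 44 + 3*i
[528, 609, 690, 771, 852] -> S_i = 528 + 81*i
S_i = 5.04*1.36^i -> [5.04, 6.85, 9.32, 12.68, 17.24]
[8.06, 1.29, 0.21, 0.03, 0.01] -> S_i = 8.06*0.16^i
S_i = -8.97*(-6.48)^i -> [-8.97, 58.13, -376.65, 2440.72, -15815.85]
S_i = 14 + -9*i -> [14, 5, -4, -13, -22]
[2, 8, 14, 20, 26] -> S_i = 2 + 6*i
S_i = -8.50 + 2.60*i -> [-8.5, -5.9, -3.3, -0.7, 1.9]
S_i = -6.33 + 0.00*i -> [-6.33, -6.33, -6.33, -6.33, -6.33]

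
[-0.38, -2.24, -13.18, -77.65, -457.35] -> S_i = -0.38*5.89^i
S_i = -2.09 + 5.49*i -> [-2.09, 3.4, 8.89, 14.38, 19.87]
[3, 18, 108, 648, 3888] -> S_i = 3*6^i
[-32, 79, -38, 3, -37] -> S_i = Random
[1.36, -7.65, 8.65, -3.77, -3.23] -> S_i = Random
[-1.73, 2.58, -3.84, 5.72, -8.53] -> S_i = -1.73*(-1.49)^i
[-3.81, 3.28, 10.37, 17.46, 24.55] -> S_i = -3.81 + 7.09*i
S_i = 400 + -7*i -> [400, 393, 386, 379, 372]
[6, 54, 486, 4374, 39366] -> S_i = 6*9^i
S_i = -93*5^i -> [-93, -465, -2325, -11625, -58125]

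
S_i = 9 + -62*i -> [9, -53, -115, -177, -239]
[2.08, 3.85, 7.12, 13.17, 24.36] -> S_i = 2.08*1.85^i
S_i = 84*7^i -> [84, 588, 4116, 28812, 201684]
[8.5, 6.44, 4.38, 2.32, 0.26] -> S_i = 8.50 + -2.06*i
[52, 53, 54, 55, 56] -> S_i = 52 + 1*i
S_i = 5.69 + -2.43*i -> [5.69, 3.26, 0.83, -1.6, -4.03]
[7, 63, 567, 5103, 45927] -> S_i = 7*9^i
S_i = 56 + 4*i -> [56, 60, 64, 68, 72]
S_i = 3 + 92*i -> [3, 95, 187, 279, 371]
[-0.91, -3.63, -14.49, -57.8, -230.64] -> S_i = -0.91*3.99^i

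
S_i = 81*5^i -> [81, 405, 2025, 10125, 50625]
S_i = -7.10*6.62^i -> [-7.1, -47.0, -311.15, -2059.83, -13636.1]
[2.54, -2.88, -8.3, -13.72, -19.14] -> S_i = 2.54 + -5.42*i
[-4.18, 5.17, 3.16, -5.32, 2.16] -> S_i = Random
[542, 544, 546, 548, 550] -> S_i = 542 + 2*i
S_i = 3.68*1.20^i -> [3.68, 4.42, 5.3, 6.36, 7.63]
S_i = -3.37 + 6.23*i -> [-3.37, 2.86, 9.09, 15.32, 21.55]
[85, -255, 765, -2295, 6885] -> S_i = 85*-3^i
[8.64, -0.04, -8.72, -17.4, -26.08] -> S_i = 8.64 + -8.68*i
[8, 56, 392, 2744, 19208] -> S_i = 8*7^i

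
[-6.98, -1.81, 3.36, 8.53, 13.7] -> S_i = -6.98 + 5.17*i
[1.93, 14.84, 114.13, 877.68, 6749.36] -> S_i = 1.93*7.69^i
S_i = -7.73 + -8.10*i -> [-7.73, -15.83, -23.93, -32.03, -40.13]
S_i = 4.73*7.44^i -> [4.73, 35.19, 261.82, 1947.96, 14492.82]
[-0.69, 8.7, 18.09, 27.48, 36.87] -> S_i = -0.69 + 9.39*i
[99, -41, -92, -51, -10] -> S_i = Random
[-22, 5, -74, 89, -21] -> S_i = Random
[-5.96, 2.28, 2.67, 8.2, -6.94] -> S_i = Random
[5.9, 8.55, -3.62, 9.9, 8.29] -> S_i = Random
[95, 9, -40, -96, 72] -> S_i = Random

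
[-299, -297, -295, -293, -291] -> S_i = -299 + 2*i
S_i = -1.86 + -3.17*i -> [-1.86, -5.03, -8.2, -11.37, -14.54]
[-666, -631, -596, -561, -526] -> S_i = -666 + 35*i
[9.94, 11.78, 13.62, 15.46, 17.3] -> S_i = 9.94 + 1.84*i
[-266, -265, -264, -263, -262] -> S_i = -266 + 1*i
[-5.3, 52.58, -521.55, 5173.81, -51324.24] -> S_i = -5.30*(-9.92)^i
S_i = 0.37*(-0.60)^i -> [0.37, -0.22, 0.13, -0.08, 0.05]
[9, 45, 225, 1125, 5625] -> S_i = 9*5^i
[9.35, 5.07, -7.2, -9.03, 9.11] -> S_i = Random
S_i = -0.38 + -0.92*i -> [-0.38, -1.3, -2.22, -3.14, -4.06]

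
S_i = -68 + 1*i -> [-68, -67, -66, -65, -64]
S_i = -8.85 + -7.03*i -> [-8.85, -15.88, -22.91, -29.94, -36.97]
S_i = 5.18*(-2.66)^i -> [5.18, -13.78, 36.65, -97.49, 259.33]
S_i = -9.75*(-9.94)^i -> [-9.75, 96.92, -963.34, 9575.55, -95180.98]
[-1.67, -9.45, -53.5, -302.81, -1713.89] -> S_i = -1.67*5.66^i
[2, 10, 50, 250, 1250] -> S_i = 2*5^i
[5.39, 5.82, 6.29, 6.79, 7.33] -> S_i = 5.39*1.08^i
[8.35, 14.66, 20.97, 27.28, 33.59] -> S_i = 8.35 + 6.31*i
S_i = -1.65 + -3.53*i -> [-1.65, -5.18, -8.71, -12.24, -15.77]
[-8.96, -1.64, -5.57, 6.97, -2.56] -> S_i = Random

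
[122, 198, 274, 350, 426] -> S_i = 122 + 76*i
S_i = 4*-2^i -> [4, -8, 16, -32, 64]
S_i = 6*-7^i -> [6, -42, 294, -2058, 14406]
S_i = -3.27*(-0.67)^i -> [-3.27, 2.19, -1.47, 0.98, -0.66]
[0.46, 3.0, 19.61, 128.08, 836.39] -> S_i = 0.46*6.53^i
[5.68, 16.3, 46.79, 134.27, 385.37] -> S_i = 5.68*2.87^i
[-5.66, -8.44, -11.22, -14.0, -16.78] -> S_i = -5.66 + -2.78*i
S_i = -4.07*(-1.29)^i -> [-4.07, 5.25, -6.77, 8.74, -11.27]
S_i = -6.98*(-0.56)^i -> [-6.98, 3.91, -2.19, 1.23, -0.69]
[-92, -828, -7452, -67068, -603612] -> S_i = -92*9^i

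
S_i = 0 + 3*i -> [0, 3, 6, 9, 12]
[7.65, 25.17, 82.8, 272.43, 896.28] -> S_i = 7.65*3.29^i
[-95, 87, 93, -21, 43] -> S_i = Random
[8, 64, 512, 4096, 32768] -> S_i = 8*8^i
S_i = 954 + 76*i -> [954, 1030, 1106, 1182, 1258]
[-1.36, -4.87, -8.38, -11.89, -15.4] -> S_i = -1.36 + -3.51*i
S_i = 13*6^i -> [13, 78, 468, 2808, 16848]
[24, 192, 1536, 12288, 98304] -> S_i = 24*8^i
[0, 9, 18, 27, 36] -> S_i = 0 + 9*i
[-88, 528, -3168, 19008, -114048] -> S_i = -88*-6^i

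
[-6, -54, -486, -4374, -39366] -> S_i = -6*9^i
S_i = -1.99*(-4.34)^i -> [-1.99, 8.64, -37.48, 162.68, -706.01]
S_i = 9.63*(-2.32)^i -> [9.63, -22.34, 51.83, -120.25, 278.98]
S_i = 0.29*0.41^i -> [0.29, 0.12, 0.05, 0.02, 0.01]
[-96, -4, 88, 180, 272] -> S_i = -96 + 92*i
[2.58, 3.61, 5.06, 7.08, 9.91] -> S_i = 2.58*1.40^i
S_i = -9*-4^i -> [-9, 36, -144, 576, -2304]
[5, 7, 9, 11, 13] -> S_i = 5 + 2*i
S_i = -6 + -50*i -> [-6, -56, -106, -156, -206]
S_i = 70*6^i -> [70, 420, 2520, 15120, 90720]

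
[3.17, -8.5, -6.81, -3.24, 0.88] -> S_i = Random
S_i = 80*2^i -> [80, 160, 320, 640, 1280]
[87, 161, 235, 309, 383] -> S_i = 87 + 74*i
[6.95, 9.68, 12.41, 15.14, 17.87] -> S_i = 6.95 + 2.73*i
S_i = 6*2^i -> [6, 12, 24, 48, 96]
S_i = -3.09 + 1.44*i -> [-3.09, -1.65, -0.21, 1.23, 2.67]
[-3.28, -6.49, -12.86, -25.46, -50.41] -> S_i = -3.28*1.98^i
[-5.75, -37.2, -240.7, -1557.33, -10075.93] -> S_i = -5.75*6.47^i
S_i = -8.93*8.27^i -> [-8.93, -73.85, -610.75, -5050.89, -41770.87]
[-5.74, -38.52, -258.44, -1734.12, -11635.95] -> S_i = -5.74*6.71^i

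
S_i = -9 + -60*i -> [-9, -69, -129, -189, -249]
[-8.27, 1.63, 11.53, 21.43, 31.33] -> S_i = -8.27 + 9.90*i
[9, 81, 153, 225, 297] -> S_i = 9 + 72*i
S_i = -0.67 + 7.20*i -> [-0.67, 6.53, 13.73, 20.93, 28.13]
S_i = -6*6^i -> [-6, -36, -216, -1296, -7776]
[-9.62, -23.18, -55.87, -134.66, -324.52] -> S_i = -9.62*2.41^i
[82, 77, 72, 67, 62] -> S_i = 82 + -5*i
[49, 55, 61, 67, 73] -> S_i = 49 + 6*i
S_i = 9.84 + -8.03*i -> [9.84, 1.81, -6.22, -14.25, -22.28]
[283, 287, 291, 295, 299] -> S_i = 283 + 4*i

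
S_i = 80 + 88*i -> [80, 168, 256, 344, 432]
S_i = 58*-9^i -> [58, -522, 4698, -42282, 380538]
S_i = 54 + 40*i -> [54, 94, 134, 174, 214]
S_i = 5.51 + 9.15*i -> [5.51, 14.66, 23.81, 32.96, 42.11]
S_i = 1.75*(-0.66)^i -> [1.75, -1.16, 0.76, -0.5, 0.33]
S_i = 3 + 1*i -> [3, 4, 5, 6, 7]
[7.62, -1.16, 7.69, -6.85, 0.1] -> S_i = Random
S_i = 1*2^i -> [1, 2, 4, 8, 16]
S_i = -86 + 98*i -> [-86, 12, 110, 208, 306]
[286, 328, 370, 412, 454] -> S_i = 286 + 42*i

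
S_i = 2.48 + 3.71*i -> [2.48, 6.19, 9.9, 13.61, 17.32]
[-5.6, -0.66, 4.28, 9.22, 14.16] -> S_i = -5.60 + 4.94*i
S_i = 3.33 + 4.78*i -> [3.33, 8.11, 12.89, 17.67, 22.45]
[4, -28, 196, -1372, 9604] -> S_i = 4*-7^i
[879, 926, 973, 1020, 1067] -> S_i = 879 + 47*i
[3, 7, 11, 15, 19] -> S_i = 3 + 4*i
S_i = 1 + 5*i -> [1, 6, 11, 16, 21]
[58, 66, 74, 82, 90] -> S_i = 58 + 8*i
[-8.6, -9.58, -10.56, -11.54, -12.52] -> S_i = -8.60 + -0.98*i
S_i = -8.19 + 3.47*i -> [-8.19, -4.72, -1.25, 2.22, 5.69]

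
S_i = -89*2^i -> [-89, -178, -356, -712, -1424]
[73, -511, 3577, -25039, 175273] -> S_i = 73*-7^i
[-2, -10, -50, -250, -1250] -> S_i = -2*5^i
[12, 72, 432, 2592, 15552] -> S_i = 12*6^i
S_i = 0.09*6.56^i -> [0.09, 0.59, 3.87, 25.41, 166.67]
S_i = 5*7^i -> [5, 35, 245, 1715, 12005]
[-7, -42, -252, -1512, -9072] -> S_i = -7*6^i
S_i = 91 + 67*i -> [91, 158, 225, 292, 359]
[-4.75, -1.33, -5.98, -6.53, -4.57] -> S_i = Random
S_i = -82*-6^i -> [-82, 492, -2952, 17712, -106272]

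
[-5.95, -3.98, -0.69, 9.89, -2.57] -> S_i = Random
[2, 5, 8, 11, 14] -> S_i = 2 + 3*i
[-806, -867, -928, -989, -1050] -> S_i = -806 + -61*i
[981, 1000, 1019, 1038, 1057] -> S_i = 981 + 19*i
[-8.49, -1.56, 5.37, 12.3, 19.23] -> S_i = -8.49 + 6.93*i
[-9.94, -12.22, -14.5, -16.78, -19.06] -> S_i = -9.94 + -2.28*i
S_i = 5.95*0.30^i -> [5.95, 1.78, 0.54, 0.16, 0.05]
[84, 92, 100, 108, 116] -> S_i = 84 + 8*i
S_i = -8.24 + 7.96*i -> [-8.24, -0.28, 7.68, 15.64, 23.6]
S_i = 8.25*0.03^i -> [8.25, 0.25, 0.01, 0.0, 0.0]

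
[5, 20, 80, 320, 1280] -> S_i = 5*4^i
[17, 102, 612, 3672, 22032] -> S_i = 17*6^i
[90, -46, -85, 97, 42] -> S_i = Random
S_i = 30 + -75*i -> [30, -45, -120, -195, -270]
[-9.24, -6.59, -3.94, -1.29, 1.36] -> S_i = -9.24 + 2.65*i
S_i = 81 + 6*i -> [81, 87, 93, 99, 105]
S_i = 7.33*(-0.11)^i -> [7.33, -0.81, 0.09, -0.01, 0.0]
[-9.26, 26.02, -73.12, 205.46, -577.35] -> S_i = -9.26*(-2.81)^i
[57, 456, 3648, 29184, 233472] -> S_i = 57*8^i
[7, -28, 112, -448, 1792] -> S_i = 7*-4^i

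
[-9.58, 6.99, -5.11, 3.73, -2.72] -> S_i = -9.58*(-0.73)^i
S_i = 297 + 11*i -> [297, 308, 319, 330, 341]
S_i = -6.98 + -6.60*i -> [-6.98, -13.58, -20.18, -26.78, -33.38]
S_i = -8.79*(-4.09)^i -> [-8.79, 35.95, -147.04, 601.39, -2459.7]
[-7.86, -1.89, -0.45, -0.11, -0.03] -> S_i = -7.86*0.24^i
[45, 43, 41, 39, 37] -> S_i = 45 + -2*i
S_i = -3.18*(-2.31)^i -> [-3.18, 7.35, -16.97, 39.2, -90.55]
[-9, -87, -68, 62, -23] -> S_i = Random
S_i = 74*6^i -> [74, 444, 2664, 15984, 95904]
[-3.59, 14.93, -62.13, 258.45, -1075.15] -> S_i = -3.59*(-4.16)^i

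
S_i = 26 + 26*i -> [26, 52, 78, 104, 130]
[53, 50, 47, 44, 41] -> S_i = 53 + -3*i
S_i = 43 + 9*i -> [43, 52, 61, 70, 79]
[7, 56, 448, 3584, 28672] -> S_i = 7*8^i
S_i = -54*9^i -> [-54, -486, -4374, -39366, -354294]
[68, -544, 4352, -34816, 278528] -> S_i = 68*-8^i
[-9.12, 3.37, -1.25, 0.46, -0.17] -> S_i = -9.12*(-0.37)^i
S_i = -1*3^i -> [-1, -3, -9, -27, -81]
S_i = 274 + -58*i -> [274, 216, 158, 100, 42]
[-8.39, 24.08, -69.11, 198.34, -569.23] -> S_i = -8.39*(-2.87)^i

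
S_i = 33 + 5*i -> [33, 38, 43, 48, 53]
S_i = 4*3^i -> [4, 12, 36, 108, 324]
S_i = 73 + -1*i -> [73, 72, 71, 70, 69]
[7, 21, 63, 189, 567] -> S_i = 7*3^i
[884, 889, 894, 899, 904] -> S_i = 884 + 5*i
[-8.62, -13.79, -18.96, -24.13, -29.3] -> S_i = -8.62 + -5.17*i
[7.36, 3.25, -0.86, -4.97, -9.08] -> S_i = 7.36 + -4.11*i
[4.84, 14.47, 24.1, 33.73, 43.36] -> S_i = 4.84 + 9.63*i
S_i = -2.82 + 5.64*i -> [-2.82, 2.82, 8.46, 14.1, 19.74]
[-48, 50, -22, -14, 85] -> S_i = Random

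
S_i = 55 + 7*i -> [55, 62, 69, 76, 83]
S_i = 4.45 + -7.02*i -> [4.45, -2.57, -9.59, -16.61, -23.63]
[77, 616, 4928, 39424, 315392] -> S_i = 77*8^i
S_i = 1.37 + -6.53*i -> [1.37, -5.16, -11.69, -18.22, -24.75]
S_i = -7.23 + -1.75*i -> [-7.23, -8.98, -10.73, -12.48, -14.23]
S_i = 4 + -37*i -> [4, -33, -70, -107, -144]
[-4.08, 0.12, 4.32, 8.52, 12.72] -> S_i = -4.08 + 4.20*i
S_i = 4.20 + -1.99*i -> [4.2, 2.21, 0.22, -1.77, -3.76]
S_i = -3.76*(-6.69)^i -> [-3.76, 25.15, -168.28, 1125.81, -7531.69]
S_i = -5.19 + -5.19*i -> [-5.19, -10.38, -15.57, -20.76, -25.95]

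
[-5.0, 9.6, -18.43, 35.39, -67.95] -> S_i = -5.00*(-1.92)^i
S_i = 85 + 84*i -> [85, 169, 253, 337, 421]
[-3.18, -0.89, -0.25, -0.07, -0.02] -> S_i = -3.18*0.28^i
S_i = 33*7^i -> [33, 231, 1617, 11319, 79233]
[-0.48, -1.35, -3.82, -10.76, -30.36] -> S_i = -0.48*2.82^i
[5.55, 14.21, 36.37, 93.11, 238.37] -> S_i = 5.55*2.56^i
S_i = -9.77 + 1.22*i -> [-9.77, -8.55, -7.33, -6.11, -4.89]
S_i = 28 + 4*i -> [28, 32, 36, 40, 44]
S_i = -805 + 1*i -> [-805, -804, -803, -802, -801]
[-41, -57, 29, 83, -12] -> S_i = Random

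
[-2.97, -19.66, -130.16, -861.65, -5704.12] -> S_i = -2.97*6.62^i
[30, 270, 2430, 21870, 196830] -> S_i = 30*9^i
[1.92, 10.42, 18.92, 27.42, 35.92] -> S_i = 1.92 + 8.50*i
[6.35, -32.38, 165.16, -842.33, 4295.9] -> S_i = 6.35*(-5.10)^i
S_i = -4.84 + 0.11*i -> [-4.84, -4.73, -4.62, -4.51, -4.4]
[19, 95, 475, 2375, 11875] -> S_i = 19*5^i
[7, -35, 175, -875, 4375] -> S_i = 7*-5^i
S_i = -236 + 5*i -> [-236, -231, -226, -221, -216]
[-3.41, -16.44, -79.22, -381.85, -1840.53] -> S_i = -3.41*4.82^i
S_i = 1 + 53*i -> [1, 54, 107, 160, 213]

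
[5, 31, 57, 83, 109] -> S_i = 5 + 26*i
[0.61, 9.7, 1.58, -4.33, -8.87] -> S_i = Random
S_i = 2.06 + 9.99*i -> [2.06, 12.05, 22.04, 32.03, 42.02]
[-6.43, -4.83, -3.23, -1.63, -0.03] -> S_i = -6.43 + 1.60*i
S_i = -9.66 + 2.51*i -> [-9.66, -7.15, -4.64, -2.13, 0.38]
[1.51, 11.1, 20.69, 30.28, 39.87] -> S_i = 1.51 + 9.59*i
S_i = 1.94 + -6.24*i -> [1.94, -4.3, -10.54, -16.78, -23.02]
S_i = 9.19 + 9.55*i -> [9.19, 18.74, 28.29, 37.84, 47.39]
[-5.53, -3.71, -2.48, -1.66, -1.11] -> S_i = -5.53*0.67^i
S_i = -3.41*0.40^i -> [-3.41, -1.36, -0.55, -0.22, -0.09]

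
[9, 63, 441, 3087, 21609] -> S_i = 9*7^i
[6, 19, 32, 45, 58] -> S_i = 6 + 13*i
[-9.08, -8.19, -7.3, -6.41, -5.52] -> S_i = -9.08 + 0.89*i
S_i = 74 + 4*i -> [74, 78, 82, 86, 90]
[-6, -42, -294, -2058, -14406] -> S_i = -6*7^i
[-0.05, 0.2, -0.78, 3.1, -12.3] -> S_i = -0.05*(-3.96)^i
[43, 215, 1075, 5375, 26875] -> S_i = 43*5^i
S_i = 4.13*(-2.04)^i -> [4.13, -8.43, 17.19, -35.06, 71.53]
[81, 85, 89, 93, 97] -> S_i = 81 + 4*i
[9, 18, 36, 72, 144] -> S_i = 9*2^i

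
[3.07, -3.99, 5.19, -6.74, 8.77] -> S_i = 3.07*(-1.30)^i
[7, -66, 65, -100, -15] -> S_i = Random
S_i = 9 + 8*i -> [9, 17, 25, 33, 41]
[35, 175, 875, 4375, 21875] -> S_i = 35*5^i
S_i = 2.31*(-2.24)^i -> [2.31, -5.17, 11.59, -25.96, 58.16]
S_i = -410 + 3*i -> [-410, -407, -404, -401, -398]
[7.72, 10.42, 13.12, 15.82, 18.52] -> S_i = 7.72 + 2.70*i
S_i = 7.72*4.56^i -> [7.72, 35.2, 160.53, 732.0, 3337.93]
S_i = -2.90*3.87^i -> [-2.9, -11.22, -43.43, -168.09, -650.49]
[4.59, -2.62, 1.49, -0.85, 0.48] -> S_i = 4.59*(-0.57)^i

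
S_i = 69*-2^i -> [69, -138, 276, -552, 1104]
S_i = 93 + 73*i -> [93, 166, 239, 312, 385]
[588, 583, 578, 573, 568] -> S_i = 588 + -5*i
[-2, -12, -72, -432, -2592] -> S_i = -2*6^i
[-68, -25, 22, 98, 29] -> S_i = Random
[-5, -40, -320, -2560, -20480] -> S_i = -5*8^i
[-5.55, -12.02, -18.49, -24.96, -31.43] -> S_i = -5.55 + -6.47*i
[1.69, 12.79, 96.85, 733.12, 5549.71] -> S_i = 1.69*7.57^i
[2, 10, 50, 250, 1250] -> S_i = 2*5^i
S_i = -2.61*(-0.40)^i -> [-2.61, 1.04, -0.42, 0.17, -0.07]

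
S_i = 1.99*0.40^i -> [1.99, 0.8, 0.32, 0.13, 0.05]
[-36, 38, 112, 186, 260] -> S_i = -36 + 74*i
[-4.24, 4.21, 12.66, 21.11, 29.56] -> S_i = -4.24 + 8.45*i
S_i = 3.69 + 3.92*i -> [3.69, 7.61, 11.53, 15.45, 19.37]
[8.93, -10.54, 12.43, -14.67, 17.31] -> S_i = 8.93*(-1.18)^i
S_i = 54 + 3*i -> [54, 57, 60, 63, 66]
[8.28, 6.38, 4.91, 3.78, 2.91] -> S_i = 8.28*0.77^i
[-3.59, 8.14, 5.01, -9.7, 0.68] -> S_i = Random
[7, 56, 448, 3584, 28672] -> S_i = 7*8^i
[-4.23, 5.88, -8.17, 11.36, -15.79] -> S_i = -4.23*(-1.39)^i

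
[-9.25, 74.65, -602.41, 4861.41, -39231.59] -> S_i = -9.25*(-8.07)^i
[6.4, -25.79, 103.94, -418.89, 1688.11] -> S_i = 6.40*(-4.03)^i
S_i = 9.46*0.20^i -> [9.46, 1.89, 0.38, 0.08, 0.02]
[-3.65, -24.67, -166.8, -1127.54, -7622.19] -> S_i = -3.65*6.76^i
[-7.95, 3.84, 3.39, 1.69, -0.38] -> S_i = Random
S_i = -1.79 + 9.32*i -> [-1.79, 7.53, 16.85, 26.17, 35.49]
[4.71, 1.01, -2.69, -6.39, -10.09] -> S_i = 4.71 + -3.70*i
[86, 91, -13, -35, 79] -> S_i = Random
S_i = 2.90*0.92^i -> [2.9, 2.67, 2.45, 2.26, 2.08]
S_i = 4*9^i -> [4, 36, 324, 2916, 26244]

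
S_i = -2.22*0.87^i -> [-2.22, -1.93, -1.68, -1.46, -1.27]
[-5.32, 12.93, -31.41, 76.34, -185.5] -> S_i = -5.32*(-2.43)^i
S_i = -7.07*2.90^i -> [-7.07, -20.5, -59.46, -172.43, -500.05]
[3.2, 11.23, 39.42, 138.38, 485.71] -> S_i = 3.20*3.51^i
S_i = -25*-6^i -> [-25, 150, -900, 5400, -32400]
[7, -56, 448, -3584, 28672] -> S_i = 7*-8^i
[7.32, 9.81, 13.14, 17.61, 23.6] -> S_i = 7.32*1.34^i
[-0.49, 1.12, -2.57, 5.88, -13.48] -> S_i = -0.49*(-2.29)^i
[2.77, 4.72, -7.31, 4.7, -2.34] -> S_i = Random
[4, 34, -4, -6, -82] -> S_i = Random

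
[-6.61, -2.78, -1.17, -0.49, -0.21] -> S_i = -6.61*0.42^i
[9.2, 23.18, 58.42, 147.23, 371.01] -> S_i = 9.20*2.52^i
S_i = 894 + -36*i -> [894, 858, 822, 786, 750]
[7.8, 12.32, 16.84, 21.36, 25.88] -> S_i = 7.80 + 4.52*i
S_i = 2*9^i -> [2, 18, 162, 1458, 13122]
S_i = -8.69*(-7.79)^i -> [-8.69, 67.7, -527.34, 4108.02, -32001.45]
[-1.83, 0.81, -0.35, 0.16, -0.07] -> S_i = -1.83*(-0.44)^i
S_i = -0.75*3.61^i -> [-0.75, -2.71, -9.77, -35.28, -127.38]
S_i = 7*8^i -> [7, 56, 448, 3584, 28672]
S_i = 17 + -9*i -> [17, 8, -1, -10, -19]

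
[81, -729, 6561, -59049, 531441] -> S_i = 81*-9^i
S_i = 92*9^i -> [92, 828, 7452, 67068, 603612]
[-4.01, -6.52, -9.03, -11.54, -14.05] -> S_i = -4.01 + -2.51*i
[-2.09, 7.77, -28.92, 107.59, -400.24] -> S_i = -2.09*(-3.72)^i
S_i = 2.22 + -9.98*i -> [2.22, -7.76, -17.74, -27.72, -37.7]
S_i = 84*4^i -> [84, 336, 1344, 5376, 21504]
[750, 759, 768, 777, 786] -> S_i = 750 + 9*i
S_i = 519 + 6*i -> [519, 525, 531, 537, 543]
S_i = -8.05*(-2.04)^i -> [-8.05, 16.42, -33.5, 68.34, -139.42]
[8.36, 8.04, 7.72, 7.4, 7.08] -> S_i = 8.36 + -0.32*i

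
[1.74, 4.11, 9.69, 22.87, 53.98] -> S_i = 1.74*2.36^i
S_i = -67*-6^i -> [-67, 402, -2412, 14472, -86832]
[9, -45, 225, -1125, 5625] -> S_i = 9*-5^i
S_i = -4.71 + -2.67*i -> [-4.71, -7.38, -10.05, -12.72, -15.39]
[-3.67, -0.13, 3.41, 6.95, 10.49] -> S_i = -3.67 + 3.54*i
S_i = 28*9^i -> [28, 252, 2268, 20412, 183708]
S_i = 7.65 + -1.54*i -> [7.65, 6.11, 4.57, 3.03, 1.49]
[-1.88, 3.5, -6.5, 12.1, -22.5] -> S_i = -1.88*(-1.86)^i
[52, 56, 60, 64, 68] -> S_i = 52 + 4*i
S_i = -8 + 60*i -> [-8, 52, 112, 172, 232]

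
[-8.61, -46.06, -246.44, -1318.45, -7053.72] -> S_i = -8.61*5.35^i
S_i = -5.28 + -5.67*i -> [-5.28, -10.95, -16.62, -22.29, -27.96]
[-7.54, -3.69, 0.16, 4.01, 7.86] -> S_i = -7.54 + 3.85*i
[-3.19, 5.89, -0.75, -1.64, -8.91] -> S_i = Random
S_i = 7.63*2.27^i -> [7.63, 17.32, 39.32, 89.25, 202.59]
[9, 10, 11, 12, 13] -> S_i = 9 + 1*i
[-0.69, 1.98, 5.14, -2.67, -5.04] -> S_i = Random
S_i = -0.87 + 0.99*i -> [-0.87, 0.12, 1.11, 2.1, 3.09]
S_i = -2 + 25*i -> [-2, 23, 48, 73, 98]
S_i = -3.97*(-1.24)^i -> [-3.97, 4.92, -6.1, 7.57, -9.39]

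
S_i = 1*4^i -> [1, 4, 16, 64, 256]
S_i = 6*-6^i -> [6, -36, 216, -1296, 7776]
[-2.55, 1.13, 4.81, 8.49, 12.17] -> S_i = -2.55 + 3.68*i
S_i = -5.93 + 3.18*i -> [-5.93, -2.75, 0.43, 3.61, 6.79]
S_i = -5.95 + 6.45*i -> [-5.95, 0.5, 6.95, 13.4, 19.85]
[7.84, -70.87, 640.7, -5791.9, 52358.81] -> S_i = 7.84*(-9.04)^i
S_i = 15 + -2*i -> [15, 13, 11, 9, 7]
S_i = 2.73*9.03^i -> [2.73, 24.65, 222.61, 2010.14, 18151.55]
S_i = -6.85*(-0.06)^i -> [-6.85, 0.41, -0.02, 0.0, -0.0]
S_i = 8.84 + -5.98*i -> [8.84, 2.86, -3.12, -9.1, -15.08]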